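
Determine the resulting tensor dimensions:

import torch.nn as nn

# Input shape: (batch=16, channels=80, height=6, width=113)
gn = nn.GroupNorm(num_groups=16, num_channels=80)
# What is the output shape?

Input shape: (16, 80, 6, 113)
Output shape: (16, 80, 6, 113)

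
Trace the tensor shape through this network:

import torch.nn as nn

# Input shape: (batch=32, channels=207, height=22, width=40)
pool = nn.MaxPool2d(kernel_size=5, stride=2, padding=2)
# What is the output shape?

Input shape: (32, 207, 22, 40)
Output shape: (32, 207, 11, 20)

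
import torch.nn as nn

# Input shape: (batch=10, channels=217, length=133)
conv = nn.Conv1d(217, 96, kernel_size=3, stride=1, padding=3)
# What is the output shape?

Input shape: (10, 217, 133)
Output shape: (10, 96, 137)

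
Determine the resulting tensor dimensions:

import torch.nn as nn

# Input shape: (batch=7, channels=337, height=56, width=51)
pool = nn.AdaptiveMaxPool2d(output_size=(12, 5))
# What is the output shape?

Input shape: (7, 337, 56, 51)
Output shape: (7, 337, 12, 5)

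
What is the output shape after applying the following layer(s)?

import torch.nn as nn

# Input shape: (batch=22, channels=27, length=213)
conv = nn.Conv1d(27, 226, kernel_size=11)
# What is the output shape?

Input shape: (22, 27, 213)
Output shape: (22, 226, 203)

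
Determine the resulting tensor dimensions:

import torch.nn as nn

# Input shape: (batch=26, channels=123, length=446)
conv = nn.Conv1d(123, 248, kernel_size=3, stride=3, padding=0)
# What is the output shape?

Input shape: (26, 123, 446)
Output shape: (26, 248, 148)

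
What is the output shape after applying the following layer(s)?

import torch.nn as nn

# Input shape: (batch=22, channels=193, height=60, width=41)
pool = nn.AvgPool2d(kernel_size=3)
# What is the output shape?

Input shape: (22, 193, 60, 41)
Output shape: (22, 193, 20, 13)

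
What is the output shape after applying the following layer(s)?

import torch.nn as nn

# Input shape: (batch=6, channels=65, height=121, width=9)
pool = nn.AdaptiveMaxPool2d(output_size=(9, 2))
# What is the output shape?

Input shape: (6, 65, 121, 9)
Output shape: (6, 65, 9, 2)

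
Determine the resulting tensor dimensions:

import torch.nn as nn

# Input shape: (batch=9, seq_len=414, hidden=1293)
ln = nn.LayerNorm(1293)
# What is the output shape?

Input shape: (9, 414, 1293)
Output shape: (9, 414, 1293)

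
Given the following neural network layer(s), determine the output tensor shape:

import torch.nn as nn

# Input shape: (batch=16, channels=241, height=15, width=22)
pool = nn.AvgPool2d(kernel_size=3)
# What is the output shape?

Input shape: (16, 241, 15, 22)
Output shape: (16, 241, 5, 7)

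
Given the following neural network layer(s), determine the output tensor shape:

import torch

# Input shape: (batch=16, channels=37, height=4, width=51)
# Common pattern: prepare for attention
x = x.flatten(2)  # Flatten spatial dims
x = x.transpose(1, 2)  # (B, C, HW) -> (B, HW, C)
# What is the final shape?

Input shape: (16, 37, 4, 51)
  -> after flatten(2): (16, 37, 204)
Output shape: (16, 204, 37)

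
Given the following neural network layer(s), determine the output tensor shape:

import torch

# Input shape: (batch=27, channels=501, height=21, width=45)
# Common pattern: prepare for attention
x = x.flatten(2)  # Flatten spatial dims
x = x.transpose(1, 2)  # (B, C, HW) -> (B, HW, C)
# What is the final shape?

Input shape: (27, 501, 21, 45)
  -> after flatten(2): (27, 501, 945)
Output shape: (27, 945, 501)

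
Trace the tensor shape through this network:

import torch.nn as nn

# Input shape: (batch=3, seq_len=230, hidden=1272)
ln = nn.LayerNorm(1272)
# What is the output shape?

Input shape: (3, 230, 1272)
Output shape: (3, 230, 1272)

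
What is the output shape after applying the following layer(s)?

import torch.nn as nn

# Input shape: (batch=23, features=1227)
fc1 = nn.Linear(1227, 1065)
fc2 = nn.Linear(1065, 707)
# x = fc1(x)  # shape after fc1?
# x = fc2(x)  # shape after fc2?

Input shape: (23, 1227)
  -> after fc1: (23, 1065)
Output shape: (23, 707)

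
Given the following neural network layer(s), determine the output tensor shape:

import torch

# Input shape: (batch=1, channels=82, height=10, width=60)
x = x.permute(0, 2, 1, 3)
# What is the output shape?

Input shape: (1, 82, 10, 60)
Output shape: (1, 10, 82, 60)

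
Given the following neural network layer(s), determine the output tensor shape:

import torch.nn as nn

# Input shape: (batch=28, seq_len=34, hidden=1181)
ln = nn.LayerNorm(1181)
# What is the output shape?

Input shape: (28, 34, 1181)
Output shape: (28, 34, 1181)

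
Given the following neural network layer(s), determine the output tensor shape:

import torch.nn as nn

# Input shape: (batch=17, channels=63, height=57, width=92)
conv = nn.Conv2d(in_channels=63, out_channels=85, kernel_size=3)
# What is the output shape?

Input shape: (17, 63, 57, 92)
Output shape: (17, 85, 55, 90)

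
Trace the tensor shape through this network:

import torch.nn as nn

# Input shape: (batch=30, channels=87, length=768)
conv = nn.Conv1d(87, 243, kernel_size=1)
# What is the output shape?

Input shape: (30, 87, 768)
Output shape: (30, 243, 768)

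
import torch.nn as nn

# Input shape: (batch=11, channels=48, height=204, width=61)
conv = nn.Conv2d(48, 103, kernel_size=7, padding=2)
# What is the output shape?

Input shape: (11, 48, 204, 61)
Output shape: (11, 103, 202, 59)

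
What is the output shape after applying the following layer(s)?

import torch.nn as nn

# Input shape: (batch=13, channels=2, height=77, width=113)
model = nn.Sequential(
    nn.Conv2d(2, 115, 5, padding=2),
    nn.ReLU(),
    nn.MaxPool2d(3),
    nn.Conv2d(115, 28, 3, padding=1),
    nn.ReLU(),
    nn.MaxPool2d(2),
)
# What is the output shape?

Input shape: (13, 2, 77, 113)
  -> after first Conv2d: (13, 115, 77, 113)
  -> after first MaxPool2d: (13, 115, 25, 37)
  -> after second Conv2d: (13, 28, 25, 37)
Output shape: (13, 28, 12, 18)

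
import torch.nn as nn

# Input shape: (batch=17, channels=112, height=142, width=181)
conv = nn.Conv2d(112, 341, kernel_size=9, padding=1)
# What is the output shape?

Input shape: (17, 112, 142, 181)
Output shape: (17, 341, 136, 175)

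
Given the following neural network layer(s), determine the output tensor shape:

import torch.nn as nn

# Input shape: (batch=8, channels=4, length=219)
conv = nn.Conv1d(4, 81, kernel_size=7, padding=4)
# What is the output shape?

Input shape: (8, 4, 219)
Output shape: (8, 81, 221)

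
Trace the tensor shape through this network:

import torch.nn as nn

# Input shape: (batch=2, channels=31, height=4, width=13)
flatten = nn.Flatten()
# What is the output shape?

Input shape: (2, 31, 4, 13)
Output shape: (2, 1612)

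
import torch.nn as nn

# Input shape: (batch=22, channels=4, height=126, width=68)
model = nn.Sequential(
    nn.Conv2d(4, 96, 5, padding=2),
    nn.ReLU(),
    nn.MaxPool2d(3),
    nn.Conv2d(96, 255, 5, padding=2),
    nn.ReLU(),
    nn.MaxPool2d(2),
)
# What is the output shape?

Input shape: (22, 4, 126, 68)
  -> after first Conv2d: (22, 96, 126, 68)
  -> after first MaxPool2d: (22, 96, 42, 22)
  -> after second Conv2d: (22, 255, 42, 22)
Output shape: (22, 255, 21, 11)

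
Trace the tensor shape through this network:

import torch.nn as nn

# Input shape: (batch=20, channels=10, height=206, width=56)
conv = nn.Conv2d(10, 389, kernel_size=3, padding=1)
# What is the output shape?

Input shape: (20, 10, 206, 56)
Output shape: (20, 389, 206, 56)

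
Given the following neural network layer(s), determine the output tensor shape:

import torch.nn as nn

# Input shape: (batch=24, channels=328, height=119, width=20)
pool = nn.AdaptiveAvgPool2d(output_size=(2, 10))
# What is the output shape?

Input shape: (24, 328, 119, 20)
Output shape: (24, 328, 2, 10)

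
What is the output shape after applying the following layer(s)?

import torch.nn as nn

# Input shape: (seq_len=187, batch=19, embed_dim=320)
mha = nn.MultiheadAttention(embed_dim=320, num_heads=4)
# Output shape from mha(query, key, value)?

Input shape: (187, 19, 320)
Output shape: (187, 19, 320)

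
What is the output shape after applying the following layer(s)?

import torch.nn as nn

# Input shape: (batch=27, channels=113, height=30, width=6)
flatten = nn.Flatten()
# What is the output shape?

Input shape: (27, 113, 30, 6)
Output shape: (27, 20340)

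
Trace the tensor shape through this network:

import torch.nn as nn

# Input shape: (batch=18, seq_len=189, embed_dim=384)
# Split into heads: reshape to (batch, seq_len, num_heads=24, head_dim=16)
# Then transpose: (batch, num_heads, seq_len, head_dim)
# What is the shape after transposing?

Input shape: (18, 189, 384)
  -> after reshape: (18, 189, 24, 16)
Output shape: (18, 24, 189, 16)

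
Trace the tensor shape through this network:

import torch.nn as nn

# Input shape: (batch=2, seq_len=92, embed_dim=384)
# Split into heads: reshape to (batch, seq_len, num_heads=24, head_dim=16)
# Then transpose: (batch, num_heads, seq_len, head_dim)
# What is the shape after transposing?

Input shape: (2, 92, 384)
  -> after reshape: (2, 92, 24, 16)
Output shape: (2, 24, 92, 16)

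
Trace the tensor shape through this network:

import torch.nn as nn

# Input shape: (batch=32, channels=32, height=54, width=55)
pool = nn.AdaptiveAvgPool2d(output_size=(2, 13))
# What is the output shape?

Input shape: (32, 32, 54, 55)
Output shape: (32, 32, 2, 13)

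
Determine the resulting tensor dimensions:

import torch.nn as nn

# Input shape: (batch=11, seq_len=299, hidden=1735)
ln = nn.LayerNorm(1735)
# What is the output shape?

Input shape: (11, 299, 1735)
Output shape: (11, 299, 1735)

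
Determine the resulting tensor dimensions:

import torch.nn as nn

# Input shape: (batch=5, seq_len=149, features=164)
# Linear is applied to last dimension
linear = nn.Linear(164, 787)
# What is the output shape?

Input shape: (5, 149, 164)
Output shape: (5, 149, 787)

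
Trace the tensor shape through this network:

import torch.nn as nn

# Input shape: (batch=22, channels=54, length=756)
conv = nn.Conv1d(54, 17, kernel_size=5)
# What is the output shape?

Input shape: (22, 54, 756)
Output shape: (22, 17, 752)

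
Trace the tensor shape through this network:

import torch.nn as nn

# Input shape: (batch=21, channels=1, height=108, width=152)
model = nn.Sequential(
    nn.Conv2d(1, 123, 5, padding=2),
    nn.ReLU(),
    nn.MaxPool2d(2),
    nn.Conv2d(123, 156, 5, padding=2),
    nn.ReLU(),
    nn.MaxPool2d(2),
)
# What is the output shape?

Input shape: (21, 1, 108, 152)
  -> after first Conv2d: (21, 123, 108, 152)
  -> after first MaxPool2d: (21, 123, 54, 76)
  -> after second Conv2d: (21, 156, 54, 76)
Output shape: (21, 156, 27, 38)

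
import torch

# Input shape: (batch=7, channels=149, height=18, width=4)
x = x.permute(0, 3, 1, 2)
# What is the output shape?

Input shape: (7, 149, 18, 4)
Output shape: (7, 4, 149, 18)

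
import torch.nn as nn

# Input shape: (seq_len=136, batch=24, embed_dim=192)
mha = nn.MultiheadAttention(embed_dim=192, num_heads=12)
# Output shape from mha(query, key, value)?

Input shape: (136, 24, 192)
Output shape: (136, 24, 192)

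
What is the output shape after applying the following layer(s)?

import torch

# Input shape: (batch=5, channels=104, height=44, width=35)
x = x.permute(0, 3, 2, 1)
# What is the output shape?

Input shape: (5, 104, 44, 35)
Output shape: (5, 35, 44, 104)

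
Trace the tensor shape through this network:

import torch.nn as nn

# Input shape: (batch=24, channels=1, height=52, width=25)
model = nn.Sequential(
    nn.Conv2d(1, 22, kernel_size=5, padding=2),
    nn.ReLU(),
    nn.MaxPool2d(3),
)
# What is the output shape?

Input shape: (24, 1, 52, 25)
  -> after Conv2d: (24, 22, 52, 25)
  -> after ReLU: (24, 22, 52, 25)
Output shape: (24, 22, 17, 8)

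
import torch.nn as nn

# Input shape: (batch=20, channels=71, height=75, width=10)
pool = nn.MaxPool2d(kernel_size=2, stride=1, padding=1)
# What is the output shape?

Input shape: (20, 71, 75, 10)
Output shape: (20, 71, 76, 11)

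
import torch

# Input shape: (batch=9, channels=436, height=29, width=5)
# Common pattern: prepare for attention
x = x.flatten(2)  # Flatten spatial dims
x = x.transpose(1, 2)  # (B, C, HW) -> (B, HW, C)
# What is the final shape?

Input shape: (9, 436, 29, 5)
  -> after flatten(2): (9, 436, 145)
Output shape: (9, 145, 436)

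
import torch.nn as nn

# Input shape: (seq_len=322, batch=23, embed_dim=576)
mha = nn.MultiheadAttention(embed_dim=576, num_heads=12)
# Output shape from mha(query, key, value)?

Input shape: (322, 23, 576)
Output shape: (322, 23, 576)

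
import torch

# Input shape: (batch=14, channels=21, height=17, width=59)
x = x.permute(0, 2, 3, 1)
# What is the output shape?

Input shape: (14, 21, 17, 59)
Output shape: (14, 17, 59, 21)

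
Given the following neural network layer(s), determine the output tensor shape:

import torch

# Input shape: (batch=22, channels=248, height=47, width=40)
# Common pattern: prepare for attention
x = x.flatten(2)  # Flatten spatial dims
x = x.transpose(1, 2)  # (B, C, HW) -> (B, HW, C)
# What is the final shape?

Input shape: (22, 248, 47, 40)
  -> after flatten(2): (22, 248, 1880)
Output shape: (22, 1880, 248)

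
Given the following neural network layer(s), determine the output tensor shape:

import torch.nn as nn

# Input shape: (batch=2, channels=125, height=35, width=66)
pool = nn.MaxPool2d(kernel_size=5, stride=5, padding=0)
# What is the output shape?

Input shape: (2, 125, 35, 66)
Output shape: (2, 125, 7, 13)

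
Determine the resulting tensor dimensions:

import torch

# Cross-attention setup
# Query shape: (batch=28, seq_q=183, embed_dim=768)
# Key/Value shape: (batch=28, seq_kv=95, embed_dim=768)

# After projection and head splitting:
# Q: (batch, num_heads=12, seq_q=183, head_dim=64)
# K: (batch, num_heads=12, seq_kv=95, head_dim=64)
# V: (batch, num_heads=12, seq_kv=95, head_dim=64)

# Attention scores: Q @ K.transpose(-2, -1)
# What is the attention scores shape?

Input shape: (28, 183, 768)
Output shape: (28, 12, 183, 95)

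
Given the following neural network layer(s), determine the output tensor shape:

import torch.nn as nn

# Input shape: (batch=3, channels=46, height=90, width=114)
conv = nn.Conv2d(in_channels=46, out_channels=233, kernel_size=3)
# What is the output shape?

Input shape: (3, 46, 90, 114)
Output shape: (3, 233, 88, 112)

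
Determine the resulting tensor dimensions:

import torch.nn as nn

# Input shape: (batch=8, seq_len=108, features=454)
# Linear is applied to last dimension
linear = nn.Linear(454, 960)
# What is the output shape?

Input shape: (8, 108, 454)
Output shape: (8, 108, 960)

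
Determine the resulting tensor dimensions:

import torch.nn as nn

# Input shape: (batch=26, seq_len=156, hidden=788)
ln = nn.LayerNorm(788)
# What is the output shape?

Input shape: (26, 156, 788)
Output shape: (26, 156, 788)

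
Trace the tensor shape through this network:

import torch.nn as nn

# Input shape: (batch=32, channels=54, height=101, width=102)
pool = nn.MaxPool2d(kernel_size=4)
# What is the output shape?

Input shape: (32, 54, 101, 102)
Output shape: (32, 54, 25, 25)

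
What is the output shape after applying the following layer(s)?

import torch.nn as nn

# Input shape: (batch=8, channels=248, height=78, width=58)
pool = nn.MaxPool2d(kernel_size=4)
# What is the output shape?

Input shape: (8, 248, 78, 58)
Output shape: (8, 248, 19, 14)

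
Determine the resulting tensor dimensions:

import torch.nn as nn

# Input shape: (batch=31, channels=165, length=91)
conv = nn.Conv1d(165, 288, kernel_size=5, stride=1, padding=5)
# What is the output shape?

Input shape: (31, 165, 91)
Output shape: (31, 288, 97)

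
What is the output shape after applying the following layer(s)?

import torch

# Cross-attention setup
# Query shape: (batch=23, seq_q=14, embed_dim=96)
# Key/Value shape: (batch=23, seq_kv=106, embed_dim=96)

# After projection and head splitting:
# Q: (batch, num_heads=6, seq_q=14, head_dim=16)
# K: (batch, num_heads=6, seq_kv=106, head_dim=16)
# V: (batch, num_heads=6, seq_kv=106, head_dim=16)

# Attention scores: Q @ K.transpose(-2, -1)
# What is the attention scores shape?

Input shape: (23, 14, 96)
Output shape: (23, 6, 14, 106)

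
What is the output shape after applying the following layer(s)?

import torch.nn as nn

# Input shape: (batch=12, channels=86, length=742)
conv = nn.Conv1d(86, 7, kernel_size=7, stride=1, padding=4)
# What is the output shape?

Input shape: (12, 86, 742)
Output shape: (12, 7, 744)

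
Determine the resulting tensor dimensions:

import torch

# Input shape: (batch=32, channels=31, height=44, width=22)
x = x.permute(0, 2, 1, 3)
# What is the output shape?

Input shape: (32, 31, 44, 22)
Output shape: (32, 44, 31, 22)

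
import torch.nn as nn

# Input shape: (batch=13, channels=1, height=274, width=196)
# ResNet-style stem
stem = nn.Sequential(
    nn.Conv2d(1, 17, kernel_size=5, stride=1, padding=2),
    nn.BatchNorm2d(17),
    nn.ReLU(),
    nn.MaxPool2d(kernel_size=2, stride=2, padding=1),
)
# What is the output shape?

Input shape: (13, 1, 274, 196)
  -> after Conv2d 5x5 stride=1: (13, 17, 274, 196)
Output shape: (13, 17, 138, 99)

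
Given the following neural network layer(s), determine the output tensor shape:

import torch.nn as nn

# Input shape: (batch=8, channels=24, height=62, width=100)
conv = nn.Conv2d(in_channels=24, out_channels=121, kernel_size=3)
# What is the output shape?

Input shape: (8, 24, 62, 100)
Output shape: (8, 121, 60, 98)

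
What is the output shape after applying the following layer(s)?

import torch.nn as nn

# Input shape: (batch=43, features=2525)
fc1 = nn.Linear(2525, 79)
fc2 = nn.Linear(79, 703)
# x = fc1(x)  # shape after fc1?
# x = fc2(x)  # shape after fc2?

Input shape: (43, 2525)
  -> after fc1: (43, 79)
Output shape: (43, 703)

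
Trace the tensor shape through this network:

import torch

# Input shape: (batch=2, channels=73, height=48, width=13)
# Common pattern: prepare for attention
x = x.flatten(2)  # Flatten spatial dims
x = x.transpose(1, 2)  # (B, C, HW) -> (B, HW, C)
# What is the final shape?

Input shape: (2, 73, 48, 13)
  -> after flatten(2): (2, 73, 624)
Output shape: (2, 624, 73)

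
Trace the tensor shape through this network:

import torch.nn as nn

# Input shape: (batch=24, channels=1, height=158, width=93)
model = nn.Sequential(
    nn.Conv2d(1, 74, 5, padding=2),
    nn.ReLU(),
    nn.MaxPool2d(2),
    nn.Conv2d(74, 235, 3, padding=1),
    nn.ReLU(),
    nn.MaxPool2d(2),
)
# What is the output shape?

Input shape: (24, 1, 158, 93)
  -> after first Conv2d: (24, 74, 158, 93)
  -> after first MaxPool2d: (24, 74, 79, 46)
  -> after second Conv2d: (24, 235, 79, 46)
Output shape: (24, 235, 39, 23)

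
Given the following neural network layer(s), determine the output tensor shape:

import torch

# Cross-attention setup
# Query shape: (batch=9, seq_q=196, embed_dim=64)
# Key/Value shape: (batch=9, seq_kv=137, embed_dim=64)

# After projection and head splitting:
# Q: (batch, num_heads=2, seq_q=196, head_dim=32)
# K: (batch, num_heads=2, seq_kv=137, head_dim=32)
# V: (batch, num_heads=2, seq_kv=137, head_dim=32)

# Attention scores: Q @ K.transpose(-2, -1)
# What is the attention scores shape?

Input shape: (9, 196, 64)
Output shape: (9, 2, 196, 137)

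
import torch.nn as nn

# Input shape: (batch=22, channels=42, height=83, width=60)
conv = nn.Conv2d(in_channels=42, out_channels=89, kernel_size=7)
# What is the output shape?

Input shape: (22, 42, 83, 60)
Output shape: (22, 89, 77, 54)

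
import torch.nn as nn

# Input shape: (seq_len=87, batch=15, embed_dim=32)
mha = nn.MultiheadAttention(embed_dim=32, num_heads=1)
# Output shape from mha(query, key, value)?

Input shape: (87, 15, 32)
Output shape: (87, 15, 32)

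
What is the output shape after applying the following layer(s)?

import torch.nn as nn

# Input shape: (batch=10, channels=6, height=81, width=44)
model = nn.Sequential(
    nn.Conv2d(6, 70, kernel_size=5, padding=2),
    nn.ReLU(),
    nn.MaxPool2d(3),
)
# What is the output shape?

Input shape: (10, 6, 81, 44)
  -> after Conv2d: (10, 70, 81, 44)
  -> after ReLU: (10, 70, 81, 44)
Output shape: (10, 70, 27, 14)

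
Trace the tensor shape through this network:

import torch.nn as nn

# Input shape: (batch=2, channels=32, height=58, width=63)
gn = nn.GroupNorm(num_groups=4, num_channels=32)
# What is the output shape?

Input shape: (2, 32, 58, 63)
Output shape: (2, 32, 58, 63)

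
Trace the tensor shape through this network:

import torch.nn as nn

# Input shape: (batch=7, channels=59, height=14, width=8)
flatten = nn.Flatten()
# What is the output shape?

Input shape: (7, 59, 14, 8)
Output shape: (7, 6608)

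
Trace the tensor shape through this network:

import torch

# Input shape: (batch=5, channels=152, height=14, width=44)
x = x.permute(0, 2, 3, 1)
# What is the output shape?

Input shape: (5, 152, 14, 44)
Output shape: (5, 14, 44, 152)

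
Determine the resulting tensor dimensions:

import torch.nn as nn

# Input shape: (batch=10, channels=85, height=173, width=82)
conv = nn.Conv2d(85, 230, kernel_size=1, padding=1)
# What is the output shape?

Input shape: (10, 85, 173, 82)
Output shape: (10, 230, 175, 84)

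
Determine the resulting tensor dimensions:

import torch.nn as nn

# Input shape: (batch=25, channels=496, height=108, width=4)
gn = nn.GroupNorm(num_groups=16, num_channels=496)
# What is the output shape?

Input shape: (25, 496, 108, 4)
Output shape: (25, 496, 108, 4)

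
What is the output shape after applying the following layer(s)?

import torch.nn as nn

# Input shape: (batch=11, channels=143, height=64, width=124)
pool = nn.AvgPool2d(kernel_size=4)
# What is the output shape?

Input shape: (11, 143, 64, 124)
Output shape: (11, 143, 16, 31)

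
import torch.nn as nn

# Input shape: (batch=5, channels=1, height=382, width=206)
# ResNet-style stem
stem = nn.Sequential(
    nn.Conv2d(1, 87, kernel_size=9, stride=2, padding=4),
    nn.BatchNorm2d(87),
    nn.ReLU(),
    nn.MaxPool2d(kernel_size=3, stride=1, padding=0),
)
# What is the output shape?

Input shape: (5, 1, 382, 206)
  -> after Conv2d 9x9 stride=2: (5, 87, 191, 103)
Output shape: (5, 87, 189, 101)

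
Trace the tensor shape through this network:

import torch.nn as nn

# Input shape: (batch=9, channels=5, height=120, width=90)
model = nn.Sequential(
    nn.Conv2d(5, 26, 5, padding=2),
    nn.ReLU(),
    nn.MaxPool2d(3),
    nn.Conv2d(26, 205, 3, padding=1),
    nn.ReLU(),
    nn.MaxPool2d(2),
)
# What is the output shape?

Input shape: (9, 5, 120, 90)
  -> after first Conv2d: (9, 26, 120, 90)
  -> after first MaxPool2d: (9, 26, 40, 30)
  -> after second Conv2d: (9, 205, 40, 30)
Output shape: (9, 205, 20, 15)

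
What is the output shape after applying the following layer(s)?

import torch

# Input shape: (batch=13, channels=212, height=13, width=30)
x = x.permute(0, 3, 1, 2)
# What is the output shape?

Input shape: (13, 212, 13, 30)
Output shape: (13, 30, 212, 13)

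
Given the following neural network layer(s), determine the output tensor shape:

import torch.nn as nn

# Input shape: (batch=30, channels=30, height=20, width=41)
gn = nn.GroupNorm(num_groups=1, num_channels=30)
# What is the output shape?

Input shape: (30, 30, 20, 41)
Output shape: (30, 30, 20, 41)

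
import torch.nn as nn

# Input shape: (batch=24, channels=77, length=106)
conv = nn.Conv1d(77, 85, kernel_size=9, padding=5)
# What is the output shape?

Input shape: (24, 77, 106)
Output shape: (24, 85, 108)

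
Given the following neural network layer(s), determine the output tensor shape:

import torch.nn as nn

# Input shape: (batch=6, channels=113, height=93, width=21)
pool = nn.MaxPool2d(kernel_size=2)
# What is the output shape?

Input shape: (6, 113, 93, 21)
Output shape: (6, 113, 46, 10)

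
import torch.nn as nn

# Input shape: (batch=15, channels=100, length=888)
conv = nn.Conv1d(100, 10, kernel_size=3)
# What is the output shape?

Input shape: (15, 100, 888)
Output shape: (15, 10, 886)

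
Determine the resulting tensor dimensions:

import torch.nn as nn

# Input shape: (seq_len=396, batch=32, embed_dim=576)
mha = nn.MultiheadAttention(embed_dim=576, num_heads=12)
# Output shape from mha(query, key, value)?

Input shape: (396, 32, 576)
Output shape: (396, 32, 576)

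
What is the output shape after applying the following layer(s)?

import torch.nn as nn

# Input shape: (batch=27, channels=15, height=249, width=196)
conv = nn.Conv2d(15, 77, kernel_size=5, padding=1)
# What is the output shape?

Input shape: (27, 15, 249, 196)
Output shape: (27, 77, 247, 194)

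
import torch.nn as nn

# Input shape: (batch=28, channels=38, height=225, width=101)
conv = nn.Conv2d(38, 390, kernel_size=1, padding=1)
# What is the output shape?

Input shape: (28, 38, 225, 101)
Output shape: (28, 390, 227, 103)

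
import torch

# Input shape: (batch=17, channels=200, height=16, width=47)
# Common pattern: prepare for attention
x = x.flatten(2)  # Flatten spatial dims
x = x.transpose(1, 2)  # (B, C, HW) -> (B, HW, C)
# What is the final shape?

Input shape: (17, 200, 16, 47)
  -> after flatten(2): (17, 200, 752)
Output shape: (17, 752, 200)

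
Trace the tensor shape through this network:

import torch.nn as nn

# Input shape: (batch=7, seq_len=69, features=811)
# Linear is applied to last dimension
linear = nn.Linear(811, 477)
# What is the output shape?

Input shape: (7, 69, 811)
Output shape: (7, 69, 477)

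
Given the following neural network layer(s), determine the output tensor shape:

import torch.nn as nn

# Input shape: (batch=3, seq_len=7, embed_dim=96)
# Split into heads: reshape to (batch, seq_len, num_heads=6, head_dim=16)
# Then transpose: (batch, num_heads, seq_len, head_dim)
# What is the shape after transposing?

Input shape: (3, 7, 96)
  -> after reshape: (3, 7, 6, 16)
Output shape: (3, 6, 7, 16)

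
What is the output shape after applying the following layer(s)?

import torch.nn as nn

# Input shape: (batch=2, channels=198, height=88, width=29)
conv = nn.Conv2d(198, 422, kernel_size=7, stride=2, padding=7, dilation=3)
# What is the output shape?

Input shape: (2, 198, 88, 29)
Output shape: (2, 422, 42, 13)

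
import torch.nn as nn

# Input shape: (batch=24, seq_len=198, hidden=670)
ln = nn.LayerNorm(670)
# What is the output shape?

Input shape: (24, 198, 670)
Output shape: (24, 198, 670)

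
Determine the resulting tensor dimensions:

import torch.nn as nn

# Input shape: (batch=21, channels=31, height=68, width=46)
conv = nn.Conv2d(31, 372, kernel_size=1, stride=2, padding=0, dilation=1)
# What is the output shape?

Input shape: (21, 31, 68, 46)
Output shape: (21, 372, 34, 23)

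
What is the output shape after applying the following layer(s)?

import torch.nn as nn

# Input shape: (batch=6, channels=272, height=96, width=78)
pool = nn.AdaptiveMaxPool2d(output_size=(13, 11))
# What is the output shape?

Input shape: (6, 272, 96, 78)
Output shape: (6, 272, 13, 11)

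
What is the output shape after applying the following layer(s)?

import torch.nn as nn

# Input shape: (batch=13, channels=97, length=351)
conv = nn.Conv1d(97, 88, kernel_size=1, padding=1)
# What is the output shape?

Input shape: (13, 97, 351)
Output shape: (13, 88, 353)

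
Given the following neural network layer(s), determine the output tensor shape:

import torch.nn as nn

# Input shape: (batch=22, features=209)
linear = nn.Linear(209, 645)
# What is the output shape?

Input shape: (22, 209)
Output shape: (22, 645)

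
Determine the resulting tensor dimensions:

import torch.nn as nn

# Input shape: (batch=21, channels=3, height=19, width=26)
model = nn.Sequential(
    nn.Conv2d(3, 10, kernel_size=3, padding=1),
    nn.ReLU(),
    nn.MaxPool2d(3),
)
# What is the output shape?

Input shape: (21, 3, 19, 26)
  -> after Conv2d: (21, 10, 19, 26)
  -> after ReLU: (21, 10, 19, 26)
Output shape: (21, 10, 6, 8)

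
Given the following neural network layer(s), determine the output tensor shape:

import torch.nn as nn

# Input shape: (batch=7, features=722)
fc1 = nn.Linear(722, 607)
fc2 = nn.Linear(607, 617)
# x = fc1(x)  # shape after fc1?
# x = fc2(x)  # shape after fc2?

Input shape: (7, 722)
  -> after fc1: (7, 607)
Output shape: (7, 617)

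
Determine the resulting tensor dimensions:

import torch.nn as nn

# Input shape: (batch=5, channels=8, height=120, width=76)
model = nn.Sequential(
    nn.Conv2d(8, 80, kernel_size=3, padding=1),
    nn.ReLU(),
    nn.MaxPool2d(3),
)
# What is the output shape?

Input shape: (5, 8, 120, 76)
  -> after Conv2d: (5, 80, 120, 76)
  -> after ReLU: (5, 80, 120, 76)
Output shape: (5, 80, 40, 25)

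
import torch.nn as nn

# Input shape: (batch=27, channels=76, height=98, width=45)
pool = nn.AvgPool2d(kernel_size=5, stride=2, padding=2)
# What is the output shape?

Input shape: (27, 76, 98, 45)
Output shape: (27, 76, 49, 23)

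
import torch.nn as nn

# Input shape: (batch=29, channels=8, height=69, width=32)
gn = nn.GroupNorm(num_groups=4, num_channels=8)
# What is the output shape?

Input shape: (29, 8, 69, 32)
Output shape: (29, 8, 69, 32)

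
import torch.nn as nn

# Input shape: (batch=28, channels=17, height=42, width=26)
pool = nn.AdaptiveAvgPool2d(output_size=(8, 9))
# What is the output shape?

Input shape: (28, 17, 42, 26)
Output shape: (28, 17, 8, 9)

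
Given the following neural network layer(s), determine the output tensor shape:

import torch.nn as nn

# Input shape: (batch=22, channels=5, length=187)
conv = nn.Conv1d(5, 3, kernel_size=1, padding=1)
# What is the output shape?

Input shape: (22, 5, 187)
Output shape: (22, 3, 189)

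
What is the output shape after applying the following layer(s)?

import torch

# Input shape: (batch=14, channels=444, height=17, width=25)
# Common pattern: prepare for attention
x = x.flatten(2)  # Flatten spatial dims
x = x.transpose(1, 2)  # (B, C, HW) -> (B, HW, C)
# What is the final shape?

Input shape: (14, 444, 17, 25)
  -> after flatten(2): (14, 444, 425)
Output shape: (14, 425, 444)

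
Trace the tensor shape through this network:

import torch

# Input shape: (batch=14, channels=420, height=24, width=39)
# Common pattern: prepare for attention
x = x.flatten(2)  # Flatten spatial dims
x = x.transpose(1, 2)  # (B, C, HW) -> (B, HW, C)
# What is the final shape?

Input shape: (14, 420, 24, 39)
  -> after flatten(2): (14, 420, 936)
Output shape: (14, 936, 420)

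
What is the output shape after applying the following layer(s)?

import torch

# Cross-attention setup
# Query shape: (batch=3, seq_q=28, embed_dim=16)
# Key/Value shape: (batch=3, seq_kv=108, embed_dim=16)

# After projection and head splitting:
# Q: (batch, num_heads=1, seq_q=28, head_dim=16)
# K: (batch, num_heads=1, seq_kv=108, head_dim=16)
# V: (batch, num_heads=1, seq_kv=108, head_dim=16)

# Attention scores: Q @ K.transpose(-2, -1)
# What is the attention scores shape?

Input shape: (3, 28, 16)
Output shape: (3, 1, 28, 108)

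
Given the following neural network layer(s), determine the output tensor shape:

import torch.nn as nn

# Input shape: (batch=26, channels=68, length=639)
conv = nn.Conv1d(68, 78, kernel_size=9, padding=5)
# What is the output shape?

Input shape: (26, 68, 639)
Output shape: (26, 78, 641)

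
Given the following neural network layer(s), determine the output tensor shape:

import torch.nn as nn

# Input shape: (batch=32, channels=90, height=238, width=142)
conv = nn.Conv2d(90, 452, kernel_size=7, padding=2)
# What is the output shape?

Input shape: (32, 90, 238, 142)
Output shape: (32, 452, 236, 140)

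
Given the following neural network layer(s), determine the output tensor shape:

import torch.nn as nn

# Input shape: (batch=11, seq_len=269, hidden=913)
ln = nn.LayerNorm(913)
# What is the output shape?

Input shape: (11, 269, 913)
Output shape: (11, 269, 913)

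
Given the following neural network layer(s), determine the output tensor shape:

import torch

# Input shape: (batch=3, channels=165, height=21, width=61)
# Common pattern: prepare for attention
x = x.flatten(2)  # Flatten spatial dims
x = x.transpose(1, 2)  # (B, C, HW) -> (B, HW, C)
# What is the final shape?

Input shape: (3, 165, 21, 61)
  -> after flatten(2): (3, 165, 1281)
Output shape: (3, 1281, 165)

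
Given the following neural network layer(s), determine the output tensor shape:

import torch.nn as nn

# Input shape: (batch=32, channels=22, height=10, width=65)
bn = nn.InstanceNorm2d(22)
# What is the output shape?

Input shape: (32, 22, 10, 65)
Output shape: (32, 22, 10, 65)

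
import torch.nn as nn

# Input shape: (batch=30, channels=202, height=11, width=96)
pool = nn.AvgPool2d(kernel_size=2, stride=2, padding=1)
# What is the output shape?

Input shape: (30, 202, 11, 96)
Output shape: (30, 202, 6, 49)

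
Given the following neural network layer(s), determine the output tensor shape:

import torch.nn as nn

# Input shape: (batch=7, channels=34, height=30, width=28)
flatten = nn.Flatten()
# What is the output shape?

Input shape: (7, 34, 30, 28)
Output shape: (7, 28560)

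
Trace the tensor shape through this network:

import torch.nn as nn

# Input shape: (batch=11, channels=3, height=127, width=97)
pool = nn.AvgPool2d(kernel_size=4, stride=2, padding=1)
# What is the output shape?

Input shape: (11, 3, 127, 97)
Output shape: (11, 3, 63, 48)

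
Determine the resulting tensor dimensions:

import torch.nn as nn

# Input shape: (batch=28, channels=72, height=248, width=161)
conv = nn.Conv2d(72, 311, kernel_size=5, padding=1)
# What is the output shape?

Input shape: (28, 72, 248, 161)
Output shape: (28, 311, 246, 159)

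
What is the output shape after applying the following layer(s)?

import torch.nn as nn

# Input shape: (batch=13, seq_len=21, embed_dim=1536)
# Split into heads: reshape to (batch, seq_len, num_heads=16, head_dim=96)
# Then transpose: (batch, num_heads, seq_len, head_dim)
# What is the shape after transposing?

Input shape: (13, 21, 1536)
  -> after reshape: (13, 21, 16, 96)
Output shape: (13, 16, 21, 96)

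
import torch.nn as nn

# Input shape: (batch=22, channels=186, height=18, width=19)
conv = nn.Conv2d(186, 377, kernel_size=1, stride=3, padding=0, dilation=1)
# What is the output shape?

Input shape: (22, 186, 18, 19)
Output shape: (22, 377, 6, 7)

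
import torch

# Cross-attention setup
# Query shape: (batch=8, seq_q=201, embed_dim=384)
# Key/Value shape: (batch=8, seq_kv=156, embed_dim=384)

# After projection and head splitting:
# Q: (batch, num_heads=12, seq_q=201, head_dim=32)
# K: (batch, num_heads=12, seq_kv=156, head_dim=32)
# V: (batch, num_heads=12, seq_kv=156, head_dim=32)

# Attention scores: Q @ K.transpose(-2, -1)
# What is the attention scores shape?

Input shape: (8, 201, 384)
Output shape: (8, 12, 201, 156)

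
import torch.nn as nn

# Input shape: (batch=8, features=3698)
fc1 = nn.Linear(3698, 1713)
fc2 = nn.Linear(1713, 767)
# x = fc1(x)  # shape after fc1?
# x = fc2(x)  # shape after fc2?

Input shape: (8, 3698)
  -> after fc1: (8, 1713)
Output shape: (8, 767)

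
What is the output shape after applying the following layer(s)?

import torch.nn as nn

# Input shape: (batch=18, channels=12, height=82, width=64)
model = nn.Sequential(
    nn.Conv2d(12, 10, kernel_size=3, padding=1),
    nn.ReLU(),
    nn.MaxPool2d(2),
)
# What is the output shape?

Input shape: (18, 12, 82, 64)
  -> after Conv2d: (18, 10, 82, 64)
  -> after ReLU: (18, 10, 82, 64)
Output shape: (18, 10, 41, 32)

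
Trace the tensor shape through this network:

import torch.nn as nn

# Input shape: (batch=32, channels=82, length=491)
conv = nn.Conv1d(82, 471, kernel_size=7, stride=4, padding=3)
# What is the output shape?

Input shape: (32, 82, 491)
Output shape: (32, 471, 123)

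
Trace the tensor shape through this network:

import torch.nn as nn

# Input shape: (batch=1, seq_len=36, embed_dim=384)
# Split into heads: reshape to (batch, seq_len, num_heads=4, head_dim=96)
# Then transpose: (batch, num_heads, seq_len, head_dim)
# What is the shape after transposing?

Input shape: (1, 36, 384)
  -> after reshape: (1, 36, 4, 96)
Output shape: (1, 4, 36, 96)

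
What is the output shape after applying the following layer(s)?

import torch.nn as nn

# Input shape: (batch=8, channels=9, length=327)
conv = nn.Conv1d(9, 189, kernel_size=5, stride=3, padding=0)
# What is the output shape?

Input shape: (8, 9, 327)
Output shape: (8, 189, 108)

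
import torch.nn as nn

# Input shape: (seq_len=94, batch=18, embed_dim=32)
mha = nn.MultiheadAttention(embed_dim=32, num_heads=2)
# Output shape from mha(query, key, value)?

Input shape: (94, 18, 32)
Output shape: (94, 18, 32)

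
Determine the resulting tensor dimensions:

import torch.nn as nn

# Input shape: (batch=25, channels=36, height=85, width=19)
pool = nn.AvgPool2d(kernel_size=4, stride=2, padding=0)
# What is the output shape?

Input shape: (25, 36, 85, 19)
Output shape: (25, 36, 41, 8)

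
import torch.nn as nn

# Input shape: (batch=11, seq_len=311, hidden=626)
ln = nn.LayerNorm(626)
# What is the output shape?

Input shape: (11, 311, 626)
Output shape: (11, 311, 626)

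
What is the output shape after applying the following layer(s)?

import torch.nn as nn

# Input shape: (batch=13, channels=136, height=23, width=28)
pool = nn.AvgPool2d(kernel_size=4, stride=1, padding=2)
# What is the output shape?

Input shape: (13, 136, 23, 28)
Output shape: (13, 136, 24, 29)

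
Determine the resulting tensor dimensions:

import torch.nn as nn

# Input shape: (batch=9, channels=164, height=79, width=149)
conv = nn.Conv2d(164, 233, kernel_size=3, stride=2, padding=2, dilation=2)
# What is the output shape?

Input shape: (9, 164, 79, 149)
Output shape: (9, 233, 40, 75)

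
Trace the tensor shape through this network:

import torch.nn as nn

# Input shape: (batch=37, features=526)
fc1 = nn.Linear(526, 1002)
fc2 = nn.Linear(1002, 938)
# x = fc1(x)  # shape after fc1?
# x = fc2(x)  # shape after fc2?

Input shape: (37, 526)
  -> after fc1: (37, 1002)
Output shape: (37, 938)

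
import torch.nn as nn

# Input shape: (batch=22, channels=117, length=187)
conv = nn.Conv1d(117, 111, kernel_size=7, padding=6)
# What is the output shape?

Input shape: (22, 117, 187)
Output shape: (22, 111, 193)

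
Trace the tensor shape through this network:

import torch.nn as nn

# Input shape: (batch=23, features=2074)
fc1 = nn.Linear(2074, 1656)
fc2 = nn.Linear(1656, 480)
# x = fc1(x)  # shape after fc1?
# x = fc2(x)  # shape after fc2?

Input shape: (23, 2074)
  -> after fc1: (23, 1656)
Output shape: (23, 480)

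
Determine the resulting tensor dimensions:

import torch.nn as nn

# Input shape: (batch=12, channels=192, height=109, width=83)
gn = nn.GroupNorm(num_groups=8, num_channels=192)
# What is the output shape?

Input shape: (12, 192, 109, 83)
Output shape: (12, 192, 109, 83)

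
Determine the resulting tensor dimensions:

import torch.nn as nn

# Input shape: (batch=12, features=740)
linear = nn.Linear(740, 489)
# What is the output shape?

Input shape: (12, 740)
Output shape: (12, 489)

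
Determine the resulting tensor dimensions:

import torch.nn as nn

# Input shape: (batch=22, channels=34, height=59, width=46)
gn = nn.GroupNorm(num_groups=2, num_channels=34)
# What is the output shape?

Input shape: (22, 34, 59, 46)
Output shape: (22, 34, 59, 46)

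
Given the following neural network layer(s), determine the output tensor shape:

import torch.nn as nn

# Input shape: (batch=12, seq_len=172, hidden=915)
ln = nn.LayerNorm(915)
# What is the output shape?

Input shape: (12, 172, 915)
Output shape: (12, 172, 915)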